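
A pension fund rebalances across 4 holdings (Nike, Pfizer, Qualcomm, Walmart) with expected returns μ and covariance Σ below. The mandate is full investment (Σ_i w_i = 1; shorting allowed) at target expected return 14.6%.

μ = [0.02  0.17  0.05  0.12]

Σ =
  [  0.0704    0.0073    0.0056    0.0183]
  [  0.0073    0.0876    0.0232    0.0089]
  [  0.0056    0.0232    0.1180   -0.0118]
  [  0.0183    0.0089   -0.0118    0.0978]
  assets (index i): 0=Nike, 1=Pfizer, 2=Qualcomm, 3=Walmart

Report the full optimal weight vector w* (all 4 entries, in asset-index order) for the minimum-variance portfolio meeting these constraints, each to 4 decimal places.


-0.0305  0.5750  0.0828  0.3727

g=Σ⁻¹μ = [-0.2100  1.7923  0.1940  1.1266]
h=Σ⁻¹𝟙 = [10.6358  7.7447  7.2881  8.4094]
a=μᵀg=0.445382  b=𝟙ᵀg=2.902837  c=𝟙ᵀh=34.077902  D=ac−b²=6.751226
λ₁=(c·0.146−b)/D = (34.077902·0.146−2.902837)/6.751226 = 0.306987
λ₂=(a−b·0.146)/D = (0.445382−2.902837·0.146)/6.751226 = 0.003195
w* = 0.306987·g + 0.003195·h:
  w_0 = 0.306987·-0.2100 + 0.003195·10.6358 = -0.0305  (Nike)
  w_1 = 0.306987·1.7923 + 0.003195·7.7447 = 0.5750  (Pfizer)
  w_2 = 0.306987·0.1940 + 0.003195·7.2881 = 0.0828  (Qualcomm)
  w_3 = 0.306987·1.1266 + 0.003195·8.4094 = 0.3727  (Walmart)
Σw_i=1.0000  μᵀw=0.1460
σ²=wᵀΣw=λ₁·μ_p+λ₂ = 0.306987·0.146 + 0.003195 = 0.048015 ≈ 0.0480


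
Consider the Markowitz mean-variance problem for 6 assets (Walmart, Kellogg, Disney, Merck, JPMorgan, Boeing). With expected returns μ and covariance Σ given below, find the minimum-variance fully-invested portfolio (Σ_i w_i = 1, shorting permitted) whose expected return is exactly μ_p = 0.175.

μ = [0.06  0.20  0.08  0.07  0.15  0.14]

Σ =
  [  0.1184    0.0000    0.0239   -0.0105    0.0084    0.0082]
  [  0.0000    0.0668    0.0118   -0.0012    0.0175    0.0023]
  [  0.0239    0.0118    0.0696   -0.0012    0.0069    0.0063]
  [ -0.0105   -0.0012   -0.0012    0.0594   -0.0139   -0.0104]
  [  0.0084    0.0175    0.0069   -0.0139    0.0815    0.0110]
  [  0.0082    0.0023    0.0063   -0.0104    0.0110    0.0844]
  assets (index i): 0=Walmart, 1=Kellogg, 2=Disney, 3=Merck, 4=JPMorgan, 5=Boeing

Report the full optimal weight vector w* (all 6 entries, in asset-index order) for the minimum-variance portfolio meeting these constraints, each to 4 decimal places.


-0.0262  0.5673  -0.0710  0.1031  0.1820  0.2449

u=Σ⁻¹μ = [0.4036  2.5664  0.3331  1.8970  1.3292  1.5853]
v=Σ⁻¹𝟙 = [7.2293  10.6558  8.3415  23.0872  10.8947  11.6579]
a=μᵀu=1.118260  b=𝟙ᵀu=8.114644  c=𝟙ᵀv=71.866358  D=ac−b²=14.517855
λ₁=(c·0.175−b)/D = (71.866358·0.175−8.114644)/14.517855 = 0.307344
λ₂=(a−b·0.175)/D = (1.118260−8.114644·0.175)/14.517855 = -0.020788
w* = 0.307344·u + -0.020788·v:
  w_0 = 0.307344·0.4036 + -0.020788·7.2293 = -0.0262  (Walmart)
  w_1 = 0.307344·2.5664 + -0.020788·10.6558 = 0.5673  (Kellogg)
  w_2 = 0.307344·0.3331 + -0.020788·8.3415 = -0.0710  (Disney)
  w_3 = 0.307344·1.8970 + -0.020788·23.0872 = 0.1031  (Merck)
  w_4 = 0.307344·1.3292 + -0.020788·10.8947 = 0.1820  (JPMorgan)
  w_5 = 0.307344·1.5853 + -0.020788·11.6579 = 0.2449  (Boeing)
Σw_i=1.0000  μᵀw=0.1750
σ²=wᵀΣw=λ₁·μ_p+λ₂ = 0.307344·0.175 + -0.020788 = 0.032997 ≈ 0.0330


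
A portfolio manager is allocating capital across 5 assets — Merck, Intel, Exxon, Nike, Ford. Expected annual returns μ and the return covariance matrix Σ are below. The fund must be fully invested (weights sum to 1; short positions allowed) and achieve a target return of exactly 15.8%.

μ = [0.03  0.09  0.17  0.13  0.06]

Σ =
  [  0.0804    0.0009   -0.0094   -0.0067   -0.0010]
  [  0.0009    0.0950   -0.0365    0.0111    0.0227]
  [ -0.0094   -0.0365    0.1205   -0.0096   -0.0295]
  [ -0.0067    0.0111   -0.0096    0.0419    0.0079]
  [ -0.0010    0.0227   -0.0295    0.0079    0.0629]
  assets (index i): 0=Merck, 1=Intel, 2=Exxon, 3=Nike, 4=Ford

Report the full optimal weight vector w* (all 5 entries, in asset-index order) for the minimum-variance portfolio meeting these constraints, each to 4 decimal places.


-0.1471  0.1711  0.4189  0.6053  -0.0483

u=Σ⁻¹μ = [0.9283  1.1826  2.4098  3.2517  1.2637]
v=Σ⁻¹𝟙 = [16.8595  10.4978  19.2439  24.7408  18.2957]
a=μᵀu=1.042490  b=𝟙ᵀu=9.036084  c=𝟙ᵀv=89.637630  D=ac−b²=11.795522
λ₁=(c·0.158−b)/D = (89.637630·0.158−9.036084)/11.795522 = 0.434628
λ₂=(a−b·0.158)/D = (1.042490−9.036084·0.158)/11.795522 = -0.032657
w* = 0.434628·u + -0.032657·v:
  w_0 = 0.434628·0.9283 + -0.032657·16.8595 = -0.1471  (Merck)
  w_1 = 0.434628·1.1826 + -0.032657·10.4978 = 0.1711  (Intel)
  w_2 = 0.434628·2.4098 + -0.032657·19.2439 = 0.4189  (Exxon)
  w_3 = 0.434628·3.2517 + -0.032657·24.7408 = 0.6053  (Nike)
  w_4 = 0.434628·1.2637 + -0.032657·18.2957 = -0.0483  (Ford)
Σw_i=1.0000  μᵀw=0.1580
σ²=wᵀΣw=λ₁·μ_p+λ₂ = 0.434628·0.158 + -0.032657 = 0.036014 ≈ 0.0360


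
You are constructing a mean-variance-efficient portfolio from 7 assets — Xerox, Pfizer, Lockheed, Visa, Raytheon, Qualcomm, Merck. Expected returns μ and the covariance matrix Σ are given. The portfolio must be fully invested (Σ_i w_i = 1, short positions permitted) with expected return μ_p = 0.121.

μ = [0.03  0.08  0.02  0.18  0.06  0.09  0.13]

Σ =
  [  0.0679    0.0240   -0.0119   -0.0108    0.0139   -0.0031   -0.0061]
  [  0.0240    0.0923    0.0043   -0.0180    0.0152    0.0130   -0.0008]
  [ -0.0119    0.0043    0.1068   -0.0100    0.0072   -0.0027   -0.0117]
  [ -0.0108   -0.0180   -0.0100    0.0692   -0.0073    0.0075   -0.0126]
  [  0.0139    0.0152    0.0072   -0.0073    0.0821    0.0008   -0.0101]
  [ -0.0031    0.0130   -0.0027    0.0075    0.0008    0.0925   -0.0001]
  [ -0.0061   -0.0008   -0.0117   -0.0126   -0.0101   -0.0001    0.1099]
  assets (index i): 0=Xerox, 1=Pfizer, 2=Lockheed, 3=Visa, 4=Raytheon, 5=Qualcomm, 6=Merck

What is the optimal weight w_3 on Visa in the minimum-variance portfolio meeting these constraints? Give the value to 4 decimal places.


0.3943

g=Σ⁻¹μ = [0.7321  1.1108  0.6997  3.4584  0.8610  0.5759  1.7823]
h=Σ⁻¹𝟙 = [18.2049  7.3344  14.5817  24.2731  10.4367  8.7741  15.4654]
a=μᵀg=1.082510  b=𝟙ᵀg=9.220068  c=𝟙ᵀh=99.070365  D=ac−b²=22.235004
λ₁=(c·0.121−b)/D = (99.070365·0.121−9.220068)/22.235004 = 0.124463
λ₂=(a−b·0.121)/D = (1.082510−9.220068·0.121)/22.235004 = -0.001489
w* = 0.124463·g + -0.001489·h:
  w_0 = 0.124463·0.7321 + -0.001489·18.2049 = 0.0640  (Xerox)
  w_1 = 0.124463·1.1108 + -0.001489·7.3344 = 0.1273  (Pfizer)
  w_2 = 0.124463·0.6997 + -0.001489·14.5817 = 0.0654  (Lockheed)
  w_3 = 0.124463·3.4584 + -0.001489·24.2731 = 0.3943  (Visa)
  w_4 = 0.124463·0.8610 + -0.001489·10.4367 = 0.0916  (Raytheon)
  w_5 = 0.124463·0.5759 + -0.001489·8.7741 = 0.0586  (Qualcomm)
  w_6 = 0.124463·1.7823 + -0.001489·15.4654 = 0.1988  (Merck)
Σw_i=1.0000  μᵀw=0.1210
σ²=wᵀΣw=λ₁·μ_p+λ₂ = 0.124463·0.121 + -0.001489 = 0.013571 ≈ 0.0136


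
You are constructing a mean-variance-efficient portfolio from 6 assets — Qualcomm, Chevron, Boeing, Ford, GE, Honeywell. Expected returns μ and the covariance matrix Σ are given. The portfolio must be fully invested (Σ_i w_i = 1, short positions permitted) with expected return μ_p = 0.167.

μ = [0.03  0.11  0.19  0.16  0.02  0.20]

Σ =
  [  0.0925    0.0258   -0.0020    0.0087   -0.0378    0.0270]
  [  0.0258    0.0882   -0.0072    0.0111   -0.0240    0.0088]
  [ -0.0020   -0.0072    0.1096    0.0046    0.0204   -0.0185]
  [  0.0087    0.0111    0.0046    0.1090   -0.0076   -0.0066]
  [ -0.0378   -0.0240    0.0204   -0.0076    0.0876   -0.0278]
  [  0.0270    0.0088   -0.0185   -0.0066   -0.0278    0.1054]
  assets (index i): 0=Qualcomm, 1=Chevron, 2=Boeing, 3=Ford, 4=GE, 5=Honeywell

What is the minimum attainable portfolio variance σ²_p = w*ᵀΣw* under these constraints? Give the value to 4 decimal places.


0.0215

p=Σ⁻¹μ = [-0.5693  1.3586  2.0325  1.5052  0.8378  2.6019]
q=Σ⁻¹𝟙 = [12.3454  12.2292  7.6872  9.0559  23.3331  13.3748]
a=μᵀp=1.296512  b=𝟙ᵀp=7.766710  c=𝟙ᵀq=78.025585  D=ac−b²=40.839347
λ₁=(c·0.167−b)/D = (78.025585·0.167−7.766710)/40.839347 = 0.128885
λ₂=(a−b·0.167)/D = (1.296512−7.766710·0.167)/40.839347 = -0.000013
w* = 0.128885·p + -0.000013·q:
  w_0 = 0.128885·-0.5693 + -0.000013·12.3454 = -0.0735  (Qualcomm)
  w_1 = 0.128885·1.3586 + -0.000013·12.2292 = 0.1749  (Chevron)
  w_2 = 0.128885·2.0325 + -0.000013·7.6872 = 0.2619  (Boeing)
  w_3 = 0.128885·1.5052 + -0.000013·9.0559 = 0.1939  (Ford)
  w_4 = 0.128885·0.8378 + -0.000013·23.3331 = 0.1077  (GE)
  w_5 = 0.128885·2.6019 + -0.000013·13.3748 = 0.3352  (Honeywell)
Σw_i=1.0000  μᵀw=0.1670
σ²=wᵀΣw=λ₁·μ_p+λ₂ = 0.128885·0.167 + -0.000013 = 0.021511 ≈ 0.0215


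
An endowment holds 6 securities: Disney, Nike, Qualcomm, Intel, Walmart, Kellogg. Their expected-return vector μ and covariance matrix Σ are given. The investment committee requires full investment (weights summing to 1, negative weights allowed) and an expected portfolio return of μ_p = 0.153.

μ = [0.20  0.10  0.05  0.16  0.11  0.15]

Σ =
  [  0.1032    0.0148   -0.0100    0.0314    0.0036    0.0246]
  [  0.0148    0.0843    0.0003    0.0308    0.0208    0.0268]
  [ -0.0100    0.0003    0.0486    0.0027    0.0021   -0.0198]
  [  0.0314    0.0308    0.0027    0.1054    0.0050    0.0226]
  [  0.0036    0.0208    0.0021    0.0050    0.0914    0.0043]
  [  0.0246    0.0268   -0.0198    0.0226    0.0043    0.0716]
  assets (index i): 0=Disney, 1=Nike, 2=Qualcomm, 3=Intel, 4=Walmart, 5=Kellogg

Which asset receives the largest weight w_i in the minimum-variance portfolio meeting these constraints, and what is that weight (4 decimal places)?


x=Σ⁻¹μ = [1.4727  -0.1787  2.0591  0.6078  1.0128  1.9726]
y=Σ⁻¹𝟙 = [7.1214  2.1373  28.7117  1.8322  8.5877  17.5655]
a=μᵀx=0.884161  b=𝟙ᵀx=6.946225  c=𝟙ᵀy=65.955858  D=ac−b²=10.065552
λ₁=(c·0.153−b)/D = (65.955858·0.153−6.946225)/10.065552 = 0.312454
λ₂=(a−b·0.153)/D = (0.884161−6.946225·0.153)/10.065552 = -0.017745
w* = 0.312454·x + -0.017745·y:
  w_0 = 0.312454·1.4727 + -0.017745·7.1214 = 0.3338  (Disney)
  w_1 = 0.312454·-0.1787 + -0.017745·2.1373 = -0.0938  (Nike)
  w_2 = 0.312454·2.0591 + -0.017745·28.7117 = 0.1339  (Qualcomm)
  w_3 = 0.312454·0.6078 + -0.017745·1.8322 = 0.1574  (Intel)
  w_4 = 0.312454·1.0128 + -0.017745·8.5877 = 0.1641  (Walmart)
  w_5 = 0.312454·1.9726 + -0.017745·17.5655 = 0.3047  (Kellogg)
Σw_i=1.0000  μᵀw=0.1530
σ²=wᵀΣw=λ₁·μ_p+λ₂ = 0.312454·0.153 + -0.017745 = 0.030061 ≈ 0.0301

Disney (0.3338)


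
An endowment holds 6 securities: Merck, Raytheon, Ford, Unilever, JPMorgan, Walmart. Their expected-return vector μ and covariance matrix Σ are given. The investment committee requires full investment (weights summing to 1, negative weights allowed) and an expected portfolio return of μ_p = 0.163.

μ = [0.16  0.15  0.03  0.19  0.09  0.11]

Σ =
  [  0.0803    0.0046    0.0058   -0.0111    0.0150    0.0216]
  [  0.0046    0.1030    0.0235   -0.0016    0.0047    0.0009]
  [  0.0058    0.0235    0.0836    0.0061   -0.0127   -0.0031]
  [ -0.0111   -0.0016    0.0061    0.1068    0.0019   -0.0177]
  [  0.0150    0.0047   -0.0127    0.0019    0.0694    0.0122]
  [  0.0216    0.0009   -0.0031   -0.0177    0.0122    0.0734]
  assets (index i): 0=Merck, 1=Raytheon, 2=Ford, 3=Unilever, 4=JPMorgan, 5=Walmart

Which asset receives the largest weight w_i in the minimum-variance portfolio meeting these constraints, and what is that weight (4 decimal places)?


u=Σ⁻¹μ = [1.7647  1.4241  -0.2017  2.2206  0.4734  1.4101]
v=Σ⁻¹𝟙 = [7.2383  6.3750  11.1093  11.4647  11.9047  12.6709]
a=μᵀu=1.109547  b=𝟙ᵀu=7.091177  c=𝟙ᵀv=60.762918  D=ac−b²=17.134520
λ₁=(c·0.163−b)/D = (60.762918·0.163−7.091177)/17.134520 = 0.164182
λ₂=(a−b·0.163)/D = (1.109547−7.091177·0.163)/17.134520 = -0.002703
w* = 0.164182·u + -0.002703·v:
  w_0 = 0.164182·1.7647 + -0.002703·7.2383 = 0.2702  (Merck)
  w_1 = 0.164182·1.4241 + -0.002703·6.3750 = 0.2166  (Raytheon)
  w_2 = 0.164182·-0.2017 + -0.002703·11.1093 = -0.0631  (Ford)
  w_3 = 0.164182·2.2206 + -0.002703·11.4647 = 0.3336  (Unilever)
  w_4 = 0.164182·0.4734 + -0.002703·11.9047 = 0.0455  (JPMorgan)
  w_5 = 0.164182·1.4101 + -0.002703·12.6709 = 0.1973  (Walmart)
Σw_i=1.0000  μᵀw=0.1630
σ²=wᵀΣw=λ₁·μ_p+λ₂ = 0.164182·0.163 + -0.002703 = 0.024059 ≈ 0.0241

Unilever (0.3336)


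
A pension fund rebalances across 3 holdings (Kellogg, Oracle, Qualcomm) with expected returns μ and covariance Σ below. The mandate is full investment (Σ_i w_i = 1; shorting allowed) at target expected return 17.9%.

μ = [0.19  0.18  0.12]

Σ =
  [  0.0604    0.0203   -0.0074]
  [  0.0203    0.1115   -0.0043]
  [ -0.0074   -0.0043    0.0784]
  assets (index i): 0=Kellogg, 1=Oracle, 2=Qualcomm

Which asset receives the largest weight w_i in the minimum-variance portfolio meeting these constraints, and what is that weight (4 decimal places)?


Kellogg (0.6528)

x=Σ⁻¹μ = [2.9917  1.1420  1.8756]
y=Σ⁻¹𝟙 = [16.1330  6.5960  14.6396]
a=μᵀx=0.999054  b=𝟙ᵀx=6.009305  c=𝟙ᵀy=37.368627  D=ac−b²=1.221531
λ₁=(c·0.179−b)/D = (37.368627·0.179−6.009305)/1.221531 = 0.556415
λ₂=(a−b·0.179)/D = (0.999054−6.009305·0.179)/1.221531 = -0.062718
w* = 0.556415·x + -0.062718·y:
  w_0 = 0.556415·2.9917 + -0.062718·16.1330 = 0.6528  (Kellogg)
  w_1 = 0.556415·1.1420 + -0.062718·6.5960 = 0.2218  (Oracle)
  w_2 = 0.556415·1.8756 + -0.062718·14.6396 = 0.1255  (Qualcomm)
Σw_i=1.0000  μᵀw=0.1790
σ²=wᵀΣw=λ₁·μ_p+λ₂ = 0.556415·0.179 + -0.062718 = 0.036881 ≈ 0.0369


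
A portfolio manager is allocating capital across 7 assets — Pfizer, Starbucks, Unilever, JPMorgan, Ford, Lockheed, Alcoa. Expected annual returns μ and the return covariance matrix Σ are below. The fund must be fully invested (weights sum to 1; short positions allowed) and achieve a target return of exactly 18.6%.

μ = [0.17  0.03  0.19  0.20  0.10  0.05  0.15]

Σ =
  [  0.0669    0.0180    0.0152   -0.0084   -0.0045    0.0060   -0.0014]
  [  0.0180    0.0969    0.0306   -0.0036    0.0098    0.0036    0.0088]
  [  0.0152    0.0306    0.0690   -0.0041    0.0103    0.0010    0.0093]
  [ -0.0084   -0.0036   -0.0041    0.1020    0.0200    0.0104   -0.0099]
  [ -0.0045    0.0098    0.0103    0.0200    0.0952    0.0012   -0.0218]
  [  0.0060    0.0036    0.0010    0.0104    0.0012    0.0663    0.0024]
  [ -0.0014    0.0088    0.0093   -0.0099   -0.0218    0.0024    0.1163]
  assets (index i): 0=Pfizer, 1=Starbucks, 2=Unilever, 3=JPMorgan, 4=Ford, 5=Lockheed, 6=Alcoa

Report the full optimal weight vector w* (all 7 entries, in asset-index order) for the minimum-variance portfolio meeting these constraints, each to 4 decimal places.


0.2971  -0.1193  0.2715  0.2456  0.1070  0.0204  0.1776

u=Σ⁻¹μ = [2.6448  -1.1119  2.4441  2.1968  0.9214  0.1203  1.5675]
v=Σ⁻¹𝟙 = [13.3479  3.4040  7.4847  9.1330  10.2847  11.5831  10.3693]
a=μᵀu=1.653276  b=𝟙ᵀu=8.782977  c=𝟙ᵀv=65.606728  D=ac−b²=31.325321
λ₁=(c·0.186−b)/D = (65.606728·0.186−8.782977)/31.325321 = 0.109173
λ₂=(a−b·0.186)/D = (1.653276−8.782977·0.186)/31.325321 = 0.000627
w* = 0.109173·u + 0.000627·v:
  w_0 = 0.109173·2.6448 + 0.000627·13.3479 = 0.2971  (Pfizer)
  w_1 = 0.109173·-1.1119 + 0.000627·3.4040 = -0.1193  (Starbucks)
  w_2 = 0.109173·2.4441 + 0.000627·7.4847 = 0.2715  (Unilever)
  w_3 = 0.109173·2.1968 + 0.000627·9.1330 = 0.2456  (JPMorgan)
  w_4 = 0.109173·0.9214 + 0.000627·10.2847 = 0.1070  (Ford)
  w_5 = 0.109173·0.1203 + 0.000627·11.5831 = 0.0204  (Lockheed)
  w_6 = 0.109173·1.5675 + 0.000627·10.3693 = 0.1776  (Alcoa)
Σw_i=1.0000  μᵀw=0.1860
σ²=wᵀΣw=λ₁·μ_p+λ₂ = 0.109173·0.186 + 0.000627 = 0.020933 ≈ 0.0209


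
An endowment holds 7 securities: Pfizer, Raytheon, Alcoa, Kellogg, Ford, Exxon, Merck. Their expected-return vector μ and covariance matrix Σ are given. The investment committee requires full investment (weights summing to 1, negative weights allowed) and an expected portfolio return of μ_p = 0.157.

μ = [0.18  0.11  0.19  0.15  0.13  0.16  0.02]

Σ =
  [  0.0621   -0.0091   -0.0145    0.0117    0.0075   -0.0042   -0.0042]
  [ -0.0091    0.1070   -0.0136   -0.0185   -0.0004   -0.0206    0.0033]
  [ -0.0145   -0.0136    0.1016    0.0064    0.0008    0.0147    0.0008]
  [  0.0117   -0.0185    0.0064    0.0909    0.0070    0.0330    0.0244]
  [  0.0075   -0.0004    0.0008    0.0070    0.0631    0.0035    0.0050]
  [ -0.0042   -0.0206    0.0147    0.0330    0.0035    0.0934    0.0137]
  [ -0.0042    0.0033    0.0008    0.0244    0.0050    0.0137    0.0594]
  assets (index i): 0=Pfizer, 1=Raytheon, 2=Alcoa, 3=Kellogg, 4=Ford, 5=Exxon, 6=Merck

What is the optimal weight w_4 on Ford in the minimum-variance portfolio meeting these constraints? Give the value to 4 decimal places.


0.1291

p=Σ⁻¹μ = [3.5009  2.1131  2.3485  0.8588  1.4736  1.6709  -0.4270]
q=Σ⁻¹𝟙 = [21.0003  14.7090  13.0688  2.4786  11.4310  9.6082  13.1303]
a=μᵀp=1.888016  b=𝟙ᵀp=11.538870  c=𝟙ᵀq=85.426314  D=ac−b²=28.140746
λ₁=(c·0.157−b)/D = (85.426314·0.157−11.538870)/28.140746 = 0.066560
λ₂=(a−b·0.157)/D = (1.888016−11.538870·0.157)/28.140746 = 0.002715
w* = 0.066560·p + 0.002715·q:
  w_0 = 0.066560·3.5009 + 0.002715·21.0003 = 0.2900  (Pfizer)
  w_1 = 0.066560·2.1131 + 0.002715·14.7090 = 0.1806  (Raytheon)
  w_2 = 0.066560·2.3485 + 0.002715·13.0688 = 0.1918  (Alcoa)
  w_3 = 0.066560·0.8588 + 0.002715·2.4786 = 0.0639  (Kellogg)
  w_4 = 0.066560·1.4736 + 0.002715·11.4310 = 0.1291  (Ford)
  w_5 = 0.066560·1.6709 + 0.002715·9.6082 = 0.1373  (Exxon)
  w_6 = 0.066560·-0.4270 + 0.002715·13.1303 = 0.0072  (Merck)
Σw_i=1.0000  μᵀw=0.1570
σ²=wᵀΣw=λ₁·μ_p+λ₂ = 0.066560·0.157 + 0.002715 = 0.013165 ≈ 0.0132


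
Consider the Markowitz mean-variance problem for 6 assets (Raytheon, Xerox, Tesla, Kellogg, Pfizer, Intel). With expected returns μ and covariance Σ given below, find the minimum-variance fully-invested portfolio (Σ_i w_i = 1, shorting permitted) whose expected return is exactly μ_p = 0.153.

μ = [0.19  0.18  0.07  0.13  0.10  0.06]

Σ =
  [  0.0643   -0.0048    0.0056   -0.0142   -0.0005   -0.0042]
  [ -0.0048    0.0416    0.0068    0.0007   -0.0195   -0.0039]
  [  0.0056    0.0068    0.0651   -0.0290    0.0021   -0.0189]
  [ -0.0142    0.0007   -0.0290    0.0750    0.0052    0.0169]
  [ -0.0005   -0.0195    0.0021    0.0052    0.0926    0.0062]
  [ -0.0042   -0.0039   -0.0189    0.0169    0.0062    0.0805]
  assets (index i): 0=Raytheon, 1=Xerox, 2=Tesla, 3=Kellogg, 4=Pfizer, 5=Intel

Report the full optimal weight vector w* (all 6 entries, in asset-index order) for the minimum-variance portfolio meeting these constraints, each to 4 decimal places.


0.2541  0.3594  0.0679  0.1598  0.1245  0.0344

p=Σ⁻¹μ = [3.8957  5.5047  1.5450  2.6835  2.0169  0.8593]
q=Σ⁻¹𝟙 = [21.6968  30.4651  24.0036  22.0693  14.5496  14.9122]
a=μᵀp=2.441276  b=𝟙ᵀp=16.505047  c=𝟙ᵀq=127.696460  D=ac−b²=39.325660
λ₁=(c·0.153−b)/D = (127.696460·0.153−16.505047)/39.325660 = 0.077113
λ₂=(a−b·0.153)/D = (2.441276−16.505047·0.153)/39.325660 = -0.002136
w* = 0.077113·p + -0.002136·q:
  w_0 = 0.077113·3.8957 + -0.002136·21.6968 = 0.2541  (Raytheon)
  w_1 = 0.077113·5.5047 + -0.002136·30.4651 = 0.3594  (Xerox)
  w_2 = 0.077113·1.5450 + -0.002136·24.0036 = 0.0679  (Tesla)
  w_3 = 0.077113·2.6835 + -0.002136·22.0693 = 0.1598  (Kellogg)
  w_4 = 0.077113·2.0169 + -0.002136·14.5496 = 0.1245  (Pfizer)
  w_5 = 0.077113·0.8593 + -0.002136·14.9122 = 0.0344  (Intel)
Σw_i=1.0000  μᵀw=0.1530
σ²=wᵀΣw=λ₁·μ_p+λ₂ = 0.077113·0.153 + -0.002136 = 0.009662 ≈ 0.0097


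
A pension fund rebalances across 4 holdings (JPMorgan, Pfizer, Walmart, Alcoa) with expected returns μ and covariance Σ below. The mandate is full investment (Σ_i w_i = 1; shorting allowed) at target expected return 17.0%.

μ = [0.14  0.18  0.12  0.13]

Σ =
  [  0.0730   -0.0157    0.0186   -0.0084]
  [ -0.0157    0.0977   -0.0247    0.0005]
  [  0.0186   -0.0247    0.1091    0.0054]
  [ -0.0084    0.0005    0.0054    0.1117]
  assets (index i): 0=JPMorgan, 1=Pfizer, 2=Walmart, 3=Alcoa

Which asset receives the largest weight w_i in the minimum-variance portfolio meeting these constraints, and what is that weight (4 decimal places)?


Pfizer (0.7272)

g=Σ⁻¹μ = [2.2942  2.5117  1.2147  1.2664]
h=Σ⁻¹𝟙 = [15.6435  15.0864  9.4390  9.6051]
a=μᵀg=1.083687  b=𝟙ᵀg=7.286993  c=𝟙ᵀh=49.774054  D=ac−b²=0.839231
λ₁=(c·0.170−b)/D = (49.774054·0.170−7.286993)/0.839231 = 1.399610
λ₂=(a−b·0.170)/D = (1.083687−7.286993·0.170)/0.839231 = -0.184814
w* = 1.399610·g + -0.184814·h:
  w_0 = 1.399610·2.2942 + -0.184814·15.6435 = 0.3199  (JPMorgan)
  w_1 = 1.399610·2.5117 + -0.184814·15.0864 = 0.7272  (Pfizer)
  w_2 = 1.399610·1.2147 + -0.184814·9.4390 = -0.0443  (Walmart)
  w_3 = 1.399610·1.2664 + -0.184814·9.6051 = -0.0027  (Alcoa)
Σw_i=1.0000  μᵀw=0.1700
σ²=wᵀΣw=λ₁·μ_p+λ₂ = 1.399610·0.170 + -0.184814 = 0.053120 ≈ 0.0531


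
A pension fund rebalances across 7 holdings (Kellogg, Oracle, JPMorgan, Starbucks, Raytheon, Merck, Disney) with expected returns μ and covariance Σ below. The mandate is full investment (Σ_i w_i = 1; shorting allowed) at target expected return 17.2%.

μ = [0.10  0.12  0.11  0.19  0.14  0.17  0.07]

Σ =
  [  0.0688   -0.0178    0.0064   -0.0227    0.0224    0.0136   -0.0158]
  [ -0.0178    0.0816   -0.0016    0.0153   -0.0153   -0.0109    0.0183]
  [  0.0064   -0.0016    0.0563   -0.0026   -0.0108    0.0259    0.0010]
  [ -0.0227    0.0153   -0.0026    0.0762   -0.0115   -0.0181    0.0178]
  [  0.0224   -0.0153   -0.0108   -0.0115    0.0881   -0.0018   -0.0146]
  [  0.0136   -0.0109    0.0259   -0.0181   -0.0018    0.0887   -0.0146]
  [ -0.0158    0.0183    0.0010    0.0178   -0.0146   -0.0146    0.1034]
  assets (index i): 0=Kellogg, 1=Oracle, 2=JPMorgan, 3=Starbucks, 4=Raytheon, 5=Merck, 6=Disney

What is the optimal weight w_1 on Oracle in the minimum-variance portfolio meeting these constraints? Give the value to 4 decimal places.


x=Σ⁻¹μ = [1.9375  1.8374  1.2786  3.4721  2.1853  2.3361  0.6762]
y=Σ⁻¹𝟙 = [18.2869  15.2027  14.2412  18.7952  15.4909  12.0228  10.2865]
a=μᵀx=1.965005  b=𝟙ᵀx=13.723297  c=𝟙ᵀy=104.326255  D=ac−b²=16.672748
λ₁=(c·0.172−b)/D = (104.326255·0.172−13.723297)/16.672748 = 0.253157
λ₂=(a−b·0.172)/D = (1.965005−13.723297·0.172)/16.672748 = -0.023715
w* = 0.253157·x + -0.023715·y:
  w_0 = 0.253157·1.9375 + -0.023715·18.2869 = 0.0568  (Kellogg)
  w_1 = 0.253157·1.8374 + -0.023715·15.2027 = 0.1046  (Oracle)
  w_2 = 0.253157·1.2786 + -0.023715·14.2412 = -0.0140  (JPMorgan)
  w_3 = 0.253157·3.4721 + -0.023715·18.7952 = 0.4332  (Starbucks)
  w_4 = 0.253157·2.1853 + -0.023715·15.4909 = 0.1859  (Raytheon)
  w_5 = 0.253157·2.3361 + -0.023715·12.0228 = 0.3063  (Merck)
  w_6 = 0.253157·0.6762 + -0.023715·10.2865 = -0.0728  (Disney)
Σw_i=1.0000  μᵀw=0.1720
σ²=wᵀΣw=λ₁·μ_p+λ₂ = 0.253157·0.172 + -0.023715 = 0.019827 ≈ 0.0198

0.1046


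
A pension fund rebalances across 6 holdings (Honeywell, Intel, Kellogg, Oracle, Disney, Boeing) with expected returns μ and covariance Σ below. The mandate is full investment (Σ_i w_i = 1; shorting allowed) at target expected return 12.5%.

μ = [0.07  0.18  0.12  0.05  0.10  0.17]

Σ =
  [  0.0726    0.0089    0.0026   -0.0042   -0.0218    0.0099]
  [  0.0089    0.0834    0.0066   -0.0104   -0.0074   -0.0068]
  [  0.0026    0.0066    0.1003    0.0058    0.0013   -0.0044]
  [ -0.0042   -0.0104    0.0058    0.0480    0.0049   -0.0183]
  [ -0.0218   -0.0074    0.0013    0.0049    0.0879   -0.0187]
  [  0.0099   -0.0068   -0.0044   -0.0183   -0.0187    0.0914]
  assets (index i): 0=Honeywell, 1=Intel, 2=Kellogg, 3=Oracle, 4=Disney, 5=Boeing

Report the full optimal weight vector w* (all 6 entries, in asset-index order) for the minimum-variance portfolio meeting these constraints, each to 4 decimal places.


0.0738  0.2301  0.0794  0.2000  0.1707  0.2461

g=Σ⁻¹μ = [0.9659  2.7154  0.9495  2.5047  2.0753  2.9291]
h=Σ⁻¹𝟙 = [16.2041  16.9967  7.3040  31.0729  19.4544  21.0036]
a=μᵀg=1.501030  b=𝟙ᵀg=12.139850  c=𝟙ᵀh=112.035530  D=ac−b²=20.792749
λ₁=(c·0.125−b)/D = (112.035530·0.125−12.139850)/20.792749 = 0.089675
λ₂=(a−b·0.125)/D = (1.501030−12.139850·0.125)/20.792749 = -0.000791
w* = 0.089675·g + -0.000791·h:
  w_0 = 0.089675·0.9659 + -0.000791·16.2041 = 0.0738  (Honeywell)
  w_1 = 0.089675·2.7154 + -0.000791·16.9967 = 0.2301  (Intel)
  w_2 = 0.089675·0.9495 + -0.000791·7.3040 = 0.0794  (Kellogg)
  w_3 = 0.089675·2.5047 + -0.000791·31.0729 = 0.2000  (Oracle)
  w_4 = 0.089675·2.0753 + -0.000791·19.4544 = 0.1707  (Disney)
  w_5 = 0.089675·2.9291 + -0.000791·21.0036 = 0.2461  (Boeing)
Σw_i=1.0000  μᵀw=0.1250
σ²=wᵀΣw=λ₁·μ_p+λ₂ = 0.089675·0.125 + -0.000791 = 0.010418 ≈ 0.0104


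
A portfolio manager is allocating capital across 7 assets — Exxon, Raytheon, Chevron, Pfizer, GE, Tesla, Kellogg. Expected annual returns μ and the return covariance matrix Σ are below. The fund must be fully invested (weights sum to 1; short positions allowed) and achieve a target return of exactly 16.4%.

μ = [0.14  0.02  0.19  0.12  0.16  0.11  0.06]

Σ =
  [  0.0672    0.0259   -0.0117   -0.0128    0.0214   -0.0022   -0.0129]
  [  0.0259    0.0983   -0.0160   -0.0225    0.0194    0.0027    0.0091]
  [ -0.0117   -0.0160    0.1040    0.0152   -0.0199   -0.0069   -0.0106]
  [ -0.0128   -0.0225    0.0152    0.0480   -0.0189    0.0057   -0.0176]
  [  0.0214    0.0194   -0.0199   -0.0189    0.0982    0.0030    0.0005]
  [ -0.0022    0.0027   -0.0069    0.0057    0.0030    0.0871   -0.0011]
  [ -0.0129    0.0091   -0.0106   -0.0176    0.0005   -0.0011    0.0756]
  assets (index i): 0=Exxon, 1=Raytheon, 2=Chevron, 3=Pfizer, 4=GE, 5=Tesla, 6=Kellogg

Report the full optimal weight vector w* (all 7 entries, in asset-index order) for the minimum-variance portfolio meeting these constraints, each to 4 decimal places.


g=Σ⁻¹μ = [3.1525  0.0270  2.3252  4.3114  2.1877  1.2020  2.6611]
h=Σ⁻¹𝟙 = [22.4157  10.5371  13.7295  41.6282  13.5668  9.9635  27.4556]
a=μᵀg=2.042962  b=𝟙ᵀg=15.866917  c=𝟙ᵀh=139.296264  D=ac−b²=32.817934
λ₁=(c·0.164−b)/D = (139.296264·0.164−15.866917)/32.817934 = 0.212618
λ₂=(a−b·0.164)/D = (2.042962−15.866917·0.164)/32.817934 = -0.017040
w* = 0.212618·g + -0.017040·h:
  w_0 = 0.212618·3.1525 + -0.017040·22.4157 = 0.2883  (Exxon)
  w_1 = 0.212618·0.0270 + -0.017040·10.5371 = -0.1738  (Raytheon)
  w_2 = 0.212618·2.3252 + -0.017040·13.7295 = 0.2604  (Chevron)
  w_3 = 0.212618·4.3114 + -0.017040·41.6282 = 0.2073  (Pfizer)
  w_4 = 0.212618·2.1877 + -0.017040·13.5668 = 0.2340  (GE)
  w_5 = 0.212618·1.2020 + -0.017040·9.9635 = 0.0858  (Tesla)
  w_6 = 0.212618·2.6611 + -0.017040·27.4556 = 0.0980  (Kellogg)
Σw_i=1.0000  μᵀw=0.1640
σ²=wᵀΣw=λ₁·μ_p+λ₂ = 0.212618·0.164 + -0.017040 = 0.017829 ≈ 0.0178

0.2883  -0.1738  0.2604  0.2073  0.2340  0.0858  0.0980


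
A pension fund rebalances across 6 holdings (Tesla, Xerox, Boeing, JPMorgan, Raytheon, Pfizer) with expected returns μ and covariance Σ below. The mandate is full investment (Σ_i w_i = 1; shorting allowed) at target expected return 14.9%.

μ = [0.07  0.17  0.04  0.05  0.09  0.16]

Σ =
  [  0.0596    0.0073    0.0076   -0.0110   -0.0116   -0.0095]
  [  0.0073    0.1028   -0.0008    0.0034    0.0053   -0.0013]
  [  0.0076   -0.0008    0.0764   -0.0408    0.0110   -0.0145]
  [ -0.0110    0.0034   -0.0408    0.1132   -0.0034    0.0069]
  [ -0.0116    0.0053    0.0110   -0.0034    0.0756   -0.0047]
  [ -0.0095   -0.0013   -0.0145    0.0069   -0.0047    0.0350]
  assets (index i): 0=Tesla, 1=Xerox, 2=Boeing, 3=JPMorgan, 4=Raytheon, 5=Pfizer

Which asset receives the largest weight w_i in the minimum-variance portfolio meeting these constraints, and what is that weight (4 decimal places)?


Pfizer (0.6185)

x=Σ⁻¹μ = [2.2044  1.4739  1.7105  0.9122  1.5885  5.9667]
y=Σ⁻¹𝟙 = [26.4128  7.1704  26.7087  18.5269  16.5622  45.6436]
a=μᵀx=1.616523  b=𝟙ᵀx=13.856139  c=𝟙ᵀy=141.024674  D=ac−b²=35.977125
λ₁=(c·0.149−b)/D = (141.024674·0.149−13.856139)/35.977125 = 0.198919
λ₂=(a−b·0.149)/D = (1.616523−13.856139·0.149)/35.977125 = -0.012454
w* = 0.198919·x + -0.012454·y:
  w_0 = 0.198919·2.2044 + -0.012454·26.4128 = 0.1096  (Tesla)
  w_1 = 0.198919·1.4739 + -0.012454·7.1704 = 0.2039  (Xerox)
  w_2 = 0.198919·1.7105 + -0.012454·26.7087 = 0.0076  (Boeing)
  w_3 = 0.198919·0.9122 + -0.012454·18.5269 = -0.0493  (JPMorgan)
  w_4 = 0.198919·1.5885 + -0.012454·16.5622 = 0.1097  (Raytheon)
  w_5 = 0.198919·5.9667 + -0.012454·45.6436 = 0.6185  (Pfizer)
Σw_i=1.0000  μᵀw=0.1490
σ²=wᵀΣw=λ₁·μ_p+λ₂ = 0.198919·0.149 + -0.012454 = 0.017185 ≈ 0.0172


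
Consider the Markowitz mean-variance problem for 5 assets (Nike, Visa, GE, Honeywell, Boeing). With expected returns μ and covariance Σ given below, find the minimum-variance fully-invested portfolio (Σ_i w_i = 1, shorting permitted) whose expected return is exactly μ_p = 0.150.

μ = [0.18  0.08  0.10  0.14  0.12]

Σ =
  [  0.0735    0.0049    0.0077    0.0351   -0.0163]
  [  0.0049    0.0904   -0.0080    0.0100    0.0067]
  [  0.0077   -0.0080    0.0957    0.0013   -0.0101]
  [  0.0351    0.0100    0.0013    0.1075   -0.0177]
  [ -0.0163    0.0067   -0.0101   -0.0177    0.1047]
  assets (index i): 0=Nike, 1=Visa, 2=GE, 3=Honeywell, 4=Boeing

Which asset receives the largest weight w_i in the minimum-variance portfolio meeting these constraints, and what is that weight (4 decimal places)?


Nike (0.5047)

u=Σ⁻¹μ = [2.3083  0.6464  1.0820  0.7547  1.6961]
v=Σ⁻¹𝟙 = [11.4314  9.7752  11.6232  6.6524  12.9511]
a=μᵀu=0.884587  b=𝟙ᵀu=6.487446  c=𝟙ᵀv=52.433206  D=ac−b²=4.294804
λ₁=(c·0.150−b)/D = (52.433206·0.150−6.487446)/4.294804 = 0.320745
λ₂=(a−b·0.150)/D = (0.884587−6.487446·0.150)/4.294804 = -0.020613
w* = 0.320745·u + -0.020613·v:
  w_0 = 0.320745·2.3083 + -0.020613·11.4314 = 0.5047  (Nike)
  w_1 = 0.320745·0.6464 + -0.020613·9.7752 = 0.0058  (Visa)
  w_2 = 0.320745·1.0820 + -0.020613·11.6232 = 0.1075  (GE)
  w_3 = 0.320745·0.7547 + -0.020613·6.6524 = 0.1049  (Honeywell)
  w_4 = 0.320745·1.6961 + -0.020613·12.9511 = 0.2770  (Boeing)
Σw_i=1.0000  μᵀw=0.1500
σ²=wᵀΣw=λ₁·μ_p+λ₂ = 0.320745·0.150 + -0.020613 = 0.027499 ≈ 0.0275


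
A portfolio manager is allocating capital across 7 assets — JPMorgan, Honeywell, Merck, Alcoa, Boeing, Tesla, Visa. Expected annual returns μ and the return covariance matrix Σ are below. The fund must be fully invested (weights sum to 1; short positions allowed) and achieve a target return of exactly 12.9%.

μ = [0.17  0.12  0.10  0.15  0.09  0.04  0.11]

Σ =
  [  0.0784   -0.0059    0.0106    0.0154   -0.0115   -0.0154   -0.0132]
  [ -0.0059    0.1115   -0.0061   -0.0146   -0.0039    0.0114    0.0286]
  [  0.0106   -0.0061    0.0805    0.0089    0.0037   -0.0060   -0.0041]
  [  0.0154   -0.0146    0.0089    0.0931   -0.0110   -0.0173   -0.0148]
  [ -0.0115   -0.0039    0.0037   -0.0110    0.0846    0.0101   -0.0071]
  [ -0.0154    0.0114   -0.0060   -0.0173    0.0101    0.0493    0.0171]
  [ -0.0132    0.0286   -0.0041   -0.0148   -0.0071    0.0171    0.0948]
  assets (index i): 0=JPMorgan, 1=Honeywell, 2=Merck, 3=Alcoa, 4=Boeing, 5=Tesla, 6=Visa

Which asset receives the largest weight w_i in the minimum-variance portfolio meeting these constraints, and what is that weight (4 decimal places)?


p=Σ⁻¹μ = [2.4812  1.0718  0.8761  1.9440  1.6276  1.3047  1.4104]
q=Σ⁻¹𝟙 = [17.3470  7.9476  10.6658  15.9021  14.0961  24.3251  10.1781]
a=μᵀp=1.283447  b=𝟙ᵀp=10.715823  c=𝟙ᵀq=100.461645  D=ac−b²=14.108368
λ₁=(c·0.129−b)/D = (100.461645·0.129−10.715823)/14.108368 = 0.159035
λ₂=(a−b·0.129)/D = (1.283447−10.715823·0.129)/14.108368 = -0.007010
w* = 0.159035·p + -0.007010·q:
  w_0 = 0.159035·2.4812 + -0.007010·17.3470 = 0.2730  (JPMorgan)
  w_1 = 0.159035·1.0718 + -0.007010·7.9476 = 0.1147  (Honeywell)
  w_2 = 0.159035·0.8761 + -0.007010·10.6658 = 0.0646  (Merck)
  w_3 = 0.159035·1.9440 + -0.007010·15.9021 = 0.1977  (Alcoa)
  w_4 = 0.159035·1.6276 + -0.007010·14.0961 = 0.1600  (Boeing)
  w_5 = 0.159035·1.3047 + -0.007010·24.3251 = 0.0370  (Tesla)
  w_6 = 0.159035·1.4104 + -0.007010·10.1781 = 0.1530  (Visa)
Σw_i=1.0000  μᵀw=0.1290
σ²=wᵀΣw=λ₁·μ_p+λ₂ = 0.159035·0.129 + -0.007010 = 0.013506 ≈ 0.0135

JPMorgan (0.2730)


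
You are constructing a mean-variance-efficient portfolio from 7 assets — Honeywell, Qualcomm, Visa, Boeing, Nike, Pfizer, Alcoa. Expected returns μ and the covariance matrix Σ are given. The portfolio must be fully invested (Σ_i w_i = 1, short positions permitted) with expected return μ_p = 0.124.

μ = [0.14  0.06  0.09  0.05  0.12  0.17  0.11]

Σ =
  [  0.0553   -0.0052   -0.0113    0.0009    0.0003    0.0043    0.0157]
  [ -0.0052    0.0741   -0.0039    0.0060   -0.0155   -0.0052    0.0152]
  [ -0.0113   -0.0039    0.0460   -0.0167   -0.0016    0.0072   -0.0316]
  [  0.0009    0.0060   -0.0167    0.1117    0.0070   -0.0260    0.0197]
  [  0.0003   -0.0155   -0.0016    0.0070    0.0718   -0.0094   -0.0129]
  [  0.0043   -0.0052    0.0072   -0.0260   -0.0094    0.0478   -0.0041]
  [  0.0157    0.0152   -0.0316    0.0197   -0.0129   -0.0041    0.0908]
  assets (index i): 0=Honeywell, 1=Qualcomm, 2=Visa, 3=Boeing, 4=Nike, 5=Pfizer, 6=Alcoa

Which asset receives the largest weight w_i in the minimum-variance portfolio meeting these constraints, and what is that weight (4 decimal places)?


Pfizer (0.2904)

x=Σ⁻¹μ = [2.5030  1.5463  4.2018  1.4101  2.9399  4.4085  2.2929]
y=Σ⁻¹𝟙 = [20.2639  18.9414  45.1109  16.1188  25.1384  29.9153  21.4631]
a=μᵀx=2.246313  b=𝟙ᵀx=19.302503  c=𝟙ᵀy=176.951844  D=ac−b²=24.902650
λ₁=(c·0.124−b)/D = (176.951844·0.124−19.302503)/24.902650 = 0.105994
λ₂=(a−b·0.124)/D = (2.246313−19.302503·0.124)/24.902650 = -0.005911
w* = 0.105994·x + -0.005911·y:
  w_0 = 0.105994·2.5030 + -0.005911·20.2639 = 0.1455  (Honeywell)
  w_1 = 0.105994·1.5463 + -0.005911·18.9414 = 0.0519  (Qualcomm)
  w_2 = 0.105994·4.2018 + -0.005911·45.1109 = 0.1787  (Visa)
  w_3 = 0.105994·1.4101 + -0.005911·16.1188 = 0.0542  (Boeing)
  w_4 = 0.105994·2.9399 + -0.005911·25.1384 = 0.1630  (Nike)
  w_5 = 0.105994·4.4085 + -0.005911·29.9153 = 0.2904  (Pfizer)
  w_6 = 0.105994·2.2929 + -0.005911·21.4631 = 0.1162  (Alcoa)
Σw_i=1.0000  μᵀw=0.1240
σ²=wᵀΣw=λ₁·μ_p+λ₂ = 0.105994·0.124 + -0.005911 = 0.007232 ≈ 0.0072


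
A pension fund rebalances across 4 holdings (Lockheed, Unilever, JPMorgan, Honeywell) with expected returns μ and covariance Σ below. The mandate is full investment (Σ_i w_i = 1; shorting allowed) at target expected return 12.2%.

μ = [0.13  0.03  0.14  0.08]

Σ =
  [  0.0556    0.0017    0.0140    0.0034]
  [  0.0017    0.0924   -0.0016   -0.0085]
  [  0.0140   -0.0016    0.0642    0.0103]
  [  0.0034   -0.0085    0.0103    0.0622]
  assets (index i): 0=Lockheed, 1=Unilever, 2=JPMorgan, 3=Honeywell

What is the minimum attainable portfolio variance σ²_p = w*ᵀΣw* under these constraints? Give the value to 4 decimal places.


x=Σ⁻¹μ = [1.8558  0.4080  1.6305  0.9705]
y=Σ⁻¹𝟙 = [14.0721  12.1461  10.3634  15.2517]
a=μᵀx=0.559395  b=𝟙ᵀx=4.864767  c=𝟙ᵀy=51.833262  D=ac−b²=5.329319
λ₁=(c·0.122−b)/D = (51.833262·0.122−4.864767)/5.329319 = 0.273748
λ₂=(a−b·0.122)/D = (0.559395−4.864767·0.122)/5.329319 = -0.006400
w* = 0.273748·x + -0.006400·y:
  w_0 = 0.273748·1.8558 + -0.006400·14.0721 = 0.4180  (Lockheed)
  w_1 = 0.273748·0.4080 + -0.006400·12.1461 = 0.0340  (Unilever)
  w_2 = 0.273748·1.6305 + -0.006400·10.3634 = 0.3800  (JPMorgan)
  w_3 = 0.273748·0.9705 + -0.006400·15.2517 = 0.1681  (Honeywell)
Σw_i=1.0000  μᵀw=0.1220
σ²=wᵀΣw=λ₁·μ_p+λ₂ = 0.273748·0.122 + -0.006400 = 0.026998 ≈ 0.0270

0.0270


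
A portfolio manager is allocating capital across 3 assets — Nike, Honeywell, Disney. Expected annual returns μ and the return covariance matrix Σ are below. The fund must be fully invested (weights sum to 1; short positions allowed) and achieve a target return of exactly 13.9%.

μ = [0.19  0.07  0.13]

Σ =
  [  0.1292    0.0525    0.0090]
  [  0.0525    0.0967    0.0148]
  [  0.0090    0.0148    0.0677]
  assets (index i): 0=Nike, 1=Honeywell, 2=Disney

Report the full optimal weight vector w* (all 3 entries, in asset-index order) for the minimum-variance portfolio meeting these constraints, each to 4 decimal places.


0.2888  0.1388  0.5724

x=Σ⁻¹μ = [1.4922  -0.3619  1.8010]
y=Σ⁻¹𝟙 = [4.4158  5.9728  12.8783]
a=μᵀx=0.492310  b=𝟙ᵀx=2.931278  c=𝟙ᵀy=23.266913  D=ac−b²=2.862145
λ₁=(c·0.139−b)/D = (23.266913·0.139−2.931278)/2.862145 = 0.105803
λ₂=(a−b·0.139)/D = (0.492310−2.931278·0.139)/2.862145 = 0.029650
w* = 0.105803·x + 0.029650·y:
  w_0 = 0.105803·1.4922 + 0.029650·4.4158 = 0.2888  (Nike)
  w_1 = 0.105803·-0.3619 + 0.029650·5.9728 = 0.1388  (Honeywell)
  w_2 = 0.105803·1.8010 + 0.029650·12.8783 = 0.5724  (Disney)
Σw_i=1.0000  μᵀw=0.1390
σ²=wᵀΣw=λ₁·μ_p+λ₂ = 0.105803·0.139 + 0.029650 = 0.044357 ≈ 0.0444


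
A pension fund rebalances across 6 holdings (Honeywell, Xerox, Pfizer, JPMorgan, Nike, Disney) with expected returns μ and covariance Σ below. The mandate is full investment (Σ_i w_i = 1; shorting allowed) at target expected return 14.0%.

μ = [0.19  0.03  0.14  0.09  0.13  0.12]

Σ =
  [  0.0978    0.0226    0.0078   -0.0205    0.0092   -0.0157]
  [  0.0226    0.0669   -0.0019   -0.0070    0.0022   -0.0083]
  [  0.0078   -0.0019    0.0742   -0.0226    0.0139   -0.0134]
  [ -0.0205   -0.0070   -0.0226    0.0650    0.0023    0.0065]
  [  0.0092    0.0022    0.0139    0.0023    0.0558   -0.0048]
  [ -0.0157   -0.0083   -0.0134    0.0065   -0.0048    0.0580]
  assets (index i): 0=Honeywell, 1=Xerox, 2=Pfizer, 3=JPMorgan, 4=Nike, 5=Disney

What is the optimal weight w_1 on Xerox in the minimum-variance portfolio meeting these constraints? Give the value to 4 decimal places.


u=Σ⁻¹μ = [2.6475  0.2953  2.8266  2.8596  1.3410  3.2714]
v=Σ⁻¹𝟙 = [13.3052  16.8453  23.4309  26.5173  10.4181  26.5573]
a=μᵀu=1.731874  b=𝟙ᵀu=13.241460  c=𝟙ᵀv=117.074127  D=ac−b²=27.421433
λ₁=(c·0.140−b)/D = (117.074127·0.140−13.241460)/27.421433 = 0.114834
λ₂=(a−b·0.140)/D = (1.731874−13.241460·0.140)/27.421433 = -0.004447
w* = 0.114834·u + -0.004447·v:
  w_0 = 0.114834·2.6475 + -0.004447·13.3052 = 0.2449  (Honeywell)
  w_1 = 0.114834·0.2953 + -0.004447·16.8453 = -0.0410  (Xerox)
  w_2 = 0.114834·2.8266 + -0.004447·23.4309 = 0.2204  (Pfizer)
  w_3 = 0.114834·2.8596 + -0.004447·26.5173 = 0.2105  (JPMorgan)
  w_4 = 0.114834·1.3410 + -0.004447·10.4181 = 0.1077  (Nike)
  w_5 = 0.114834·3.2714 + -0.004447·26.5573 = 0.2576  (Disney)
Σw_i=1.0000  μᵀw=0.1400
σ²=wᵀΣw=λ₁·μ_p+λ₂ = 0.114834·0.140 + -0.004447 = 0.011630 ≈ 0.0116

-0.0410


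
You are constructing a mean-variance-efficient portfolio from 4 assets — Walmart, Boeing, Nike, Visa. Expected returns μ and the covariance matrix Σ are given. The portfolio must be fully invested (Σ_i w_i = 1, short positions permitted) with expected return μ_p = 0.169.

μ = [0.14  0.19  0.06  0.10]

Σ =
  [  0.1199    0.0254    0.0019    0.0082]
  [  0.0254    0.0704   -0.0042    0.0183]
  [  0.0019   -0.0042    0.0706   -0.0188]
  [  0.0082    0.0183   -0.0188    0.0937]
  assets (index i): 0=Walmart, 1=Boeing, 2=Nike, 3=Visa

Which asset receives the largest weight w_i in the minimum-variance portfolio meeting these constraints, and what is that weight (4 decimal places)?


g=Σ⁻¹μ = [0.5972  2.3476  1.1849  0.7942]
h=Σ⁻¹𝟙 = [5.0542  10.3823  17.7801  11.7697]
a=μᵀg=0.680178  b=𝟙ᵀg=4.924001  c=𝟙ᵀh=44.986306  D=ac−b²=6.352915
λ₁=(c·0.169−b)/D = (44.986306·0.169−4.924001)/6.352915 = 0.421647
λ₂=(a−b·0.169)/D = (0.680178−4.924001·0.169)/6.352915 = -0.023923
w* = 0.421647·g + -0.023923·h:
  w_0 = 0.421647·0.5972 + -0.023923·5.0542 = 0.1309  (Walmart)
  w_1 = 0.421647·2.3476 + -0.023923·10.3823 = 0.7415  (Boeing)
  w_2 = 0.421647·1.1849 + -0.023923·17.7801 = 0.0743  (Nike)
  w_3 = 0.421647·0.7942 + -0.023923·11.7697 = 0.0533  (Visa)
Σw_i=1.0000  μᵀw=0.1690
σ²=wᵀΣw=λ₁·μ_p+λ₂ = 0.421647·0.169 + -0.023923 = 0.047336 ≈ 0.0473

Boeing (0.7415)
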